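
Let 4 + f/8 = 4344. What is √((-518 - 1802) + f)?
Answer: 180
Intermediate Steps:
f = 34720 (f = -32 + 8*4344 = -32 + 34752 = 34720)
√((-518 - 1802) + f) = √((-518 - 1802) + 34720) = √(-2320 + 34720) = √32400 = 180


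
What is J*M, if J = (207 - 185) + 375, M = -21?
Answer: -8337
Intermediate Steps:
J = 397 (J = 22 + 375 = 397)
J*M = 397*(-21) = -8337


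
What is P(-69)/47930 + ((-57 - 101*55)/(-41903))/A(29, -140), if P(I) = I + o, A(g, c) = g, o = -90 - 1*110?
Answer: -57902143/58243912910 ≈ -0.00099413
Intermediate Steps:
o = -200 (o = -90 - 110 = -200)
P(I) = -200 + I (P(I) = I - 200 = -200 + I)
P(-69)/47930 + ((-57 - 101*55)/(-41903))/A(29, -140) = (-200 - 69)/47930 + ((-57 - 101*55)/(-41903))/29 = -269*1/47930 + ((-57 - 5555)*(-1/41903))*(1/29) = -269/47930 - 5612*(-1/41903)*(1/29) = -269/47930 + (5612/41903)*(1/29) = -269/47930 + 5612/1215187 = -57902143/58243912910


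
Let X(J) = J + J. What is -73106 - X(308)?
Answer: -73722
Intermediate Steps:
X(J) = 2*J
-73106 - X(308) = -73106 - 2*308 = -73106 - 1*616 = -73106 - 616 = -73722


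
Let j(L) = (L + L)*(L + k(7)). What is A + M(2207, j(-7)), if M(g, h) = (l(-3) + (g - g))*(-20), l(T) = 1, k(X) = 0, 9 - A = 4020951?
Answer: -4020962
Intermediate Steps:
A = -4020942 (A = 9 - 1*4020951 = 9 - 4020951 = -4020942)
j(L) = 2*L² (j(L) = (L + L)*(L + 0) = (2*L)*L = 2*L²)
M(g, h) = -20 (M(g, h) = (1 + (g - g))*(-20) = (1 + 0)*(-20) = 1*(-20) = -20)
A + M(2207, j(-7)) = -4020942 - 20 = -4020962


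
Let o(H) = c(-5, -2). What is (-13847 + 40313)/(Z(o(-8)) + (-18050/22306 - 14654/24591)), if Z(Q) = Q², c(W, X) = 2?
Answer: 382034513322/37457045 ≈ 10199.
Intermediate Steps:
o(H) = 2
(-13847 + 40313)/(Z(o(-8)) + (-18050/22306 - 14654/24591)) = (-13847 + 40313)/(2² + (-18050/22306 - 14654/24591)) = 26466/(4 + (-18050*1/22306 - 14654*1/24591)) = 26466/(4 + (-475/587 - 14654/24591)) = 26466/(4 - 20282623/14434917) = 26466/(37457045/14434917) = 26466*(14434917/37457045) = 382034513322/37457045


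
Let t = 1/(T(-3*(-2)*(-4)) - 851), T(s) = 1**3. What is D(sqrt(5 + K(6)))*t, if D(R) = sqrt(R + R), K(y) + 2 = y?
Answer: -sqrt(6)/850 ≈ -0.0028818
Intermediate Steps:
T(s) = 1
K(y) = -2 + y
t = -1/850 (t = 1/(1 - 851) = 1/(-850) = -1/850 ≈ -0.0011765)
D(R) = sqrt(2)*sqrt(R) (D(R) = sqrt(2*R) = sqrt(2)*sqrt(R))
D(sqrt(5 + K(6)))*t = (sqrt(2)*sqrt(sqrt(5 + (-2 + 6))))*(-1/850) = (sqrt(2)*sqrt(sqrt(5 + 4)))*(-1/850) = (sqrt(2)*sqrt(sqrt(9)))*(-1/850) = (sqrt(2)*sqrt(3))*(-1/850) = sqrt(6)*(-1/850) = -sqrt(6)/850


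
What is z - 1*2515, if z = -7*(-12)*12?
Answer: -1507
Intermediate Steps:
z = 1008 (z = 84*12 = 1008)
z - 1*2515 = 1008 - 1*2515 = 1008 - 2515 = -1507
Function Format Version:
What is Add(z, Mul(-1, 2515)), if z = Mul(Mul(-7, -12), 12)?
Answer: -1507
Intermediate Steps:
z = 1008 (z = Mul(84, 12) = 1008)
Add(z, Mul(-1, 2515)) = Add(1008, Mul(-1, 2515)) = Add(1008, -2515) = -1507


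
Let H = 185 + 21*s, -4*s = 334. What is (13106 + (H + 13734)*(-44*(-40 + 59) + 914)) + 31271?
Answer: 993286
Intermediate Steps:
s = -167/2 (s = -¼*334 = -167/2 ≈ -83.500)
H = -3137/2 (H = 185 + 21*(-167/2) = 185 - 3507/2 = -3137/2 ≈ -1568.5)
(13106 + (H + 13734)*(-44*(-40 + 59) + 914)) + 31271 = (13106 + (-3137/2 + 13734)*(-44*(-40 + 59) + 914)) + 31271 = (13106 + 24331*(-44*19 + 914)/2) + 31271 = (13106 + 24331*(-836 + 914)/2) + 31271 = (13106 + (24331/2)*78) + 31271 = (13106 + 948909) + 31271 = 962015 + 31271 = 993286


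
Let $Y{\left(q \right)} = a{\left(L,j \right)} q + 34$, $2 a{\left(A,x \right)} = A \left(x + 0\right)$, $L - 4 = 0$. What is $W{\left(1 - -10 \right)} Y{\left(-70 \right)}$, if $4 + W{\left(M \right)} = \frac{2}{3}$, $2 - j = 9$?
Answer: $-3380$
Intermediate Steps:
$j = -7$ ($j = 2 - 9 = -7$)
$L = 4$ ($L = 4 + 0 = 4$)
$a{\left(A,x \right)} = \frac{A x}{2}$ ($a{\left(A,x \right)} = \frac{A \left(x + 0\right)}{2} = \frac{A x}{2}$)
$Y{\left(q \right)} = 34 - 14 q$ ($Y{\left(q \right)} = \frac{1}{2} \cdot 4 \left(-7\right) q + 34 = - 14 q + 34 = 34 - 14 q$)
$W{\left(M \right)} = - \frac{10}{3}$ ($W{\left(M \right)} = -4 + \frac{2}{3} = - \frac{10}{3}$)
$W{\left(1 - -10 \right)} Y{\left(-70 \right)} = - \frac{10 \left(34 - -980\right)}{3} = - \frac{10 \left(34 + 980\right)}{3} = \left(- \frac{10}{3}\right) 1014 = -3380$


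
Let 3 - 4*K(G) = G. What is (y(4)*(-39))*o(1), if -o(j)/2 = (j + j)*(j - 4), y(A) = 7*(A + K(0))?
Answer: -15561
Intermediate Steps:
K(G) = ¾ - G/4
y(A) = 21/4 + 7*A (y(A) = 7*(A + (¾ - ¼*0)) = 7*(A + (¾ + 0)) = 7*(A + ¾) = 7*(¾ + A) = 21/4 + 7*A)
o(j) = -4*j*(-4 + j) (o(j) = -2*(j + j)*(j - 4) = -2*2*j*(-4 + j) = -4*j*(-4 + j))
(y(4)*(-39))*o(1) = ((21/4 + 7*4)*(-39))*(4*1*(4 - 1*1)) = ((21/4 + 28)*(-39))*(4*1*(4 - 1)) = ((133/4)*(-39))*(4*1*3) = -5187/4*12 = -15561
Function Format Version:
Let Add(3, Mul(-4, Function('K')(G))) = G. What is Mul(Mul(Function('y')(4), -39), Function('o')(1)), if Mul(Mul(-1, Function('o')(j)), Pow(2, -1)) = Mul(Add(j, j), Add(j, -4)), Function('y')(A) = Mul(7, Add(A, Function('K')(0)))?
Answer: -15561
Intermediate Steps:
Function('K')(G) = Add(Rational(3, 4), Mul(Rational(-1, 4), G))
Function('y')(A) = Add(Rational(21, 4), Mul(7, A)) (Function('y')(A) = Mul(7, Add(A, Add(Rational(3, 4), Mul(Rational(-1, 4), 0)))) = Mul(7, Add(A, Add(Rational(3, 4), 0))) = Mul(7, Add(A, Rational(3, 4))) = Mul(7, Add(Rational(3, 4), A)) = Add(Rational(21, 4), Mul(7, A)))
Function('o')(j) = Mul(-4, j, Add(-4, j)) (Function('o')(j) = Mul(-2, Mul(Add(j, j), Add(j, -4))) = Mul(-2, Mul(Mul(2, j), Add(-4, j))) = Mul(-2, Mul(2, j, Add(-4, j))) = Mul(-4, j, Add(-4, j)))
Mul(Mul(Function('y')(4), -39), Function('o')(1)) = Mul(Mul(Add(Rational(21, 4), Mul(7, 4)), -39), Mul(4, 1, Add(4, Mul(-1, 1)))) = Mul(Mul(Add(Rational(21, 4), 28), -39), Mul(4, 1, Add(4, -1))) = Mul(Mul(Rational(133, 4), -39), Mul(4, 1, 3)) = Mul(Rational(-5187, 4), 12) = -15561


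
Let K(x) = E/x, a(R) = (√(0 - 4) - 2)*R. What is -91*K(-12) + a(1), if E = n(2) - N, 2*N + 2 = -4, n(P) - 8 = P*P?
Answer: 447/4 + 2*I ≈ 111.75 + 2.0*I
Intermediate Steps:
n(P) = 8 + P² (n(P) = 8 + P*P = 8 + P²)
N = -3 (N = -1 + (½)*(-4) = -1 - 2 = -3)
a(R) = R*(-2 + 2*I) (a(R) = (√(-4) - 2)*R = (2*I - 2)*R = (-2 + 2*I)*R = R*(-2 + 2*I))
E = 15 (E = (8 + 2²) - 1*(-3) = (8 + 4) + 3 = 12 + 3 = 15)
K(x) = 15/x
-91*K(-12) + a(1) = -1365/(-12) + 2*1*(-1 + I) = -1365*(-1)/12 + (-2 + 2*I) = -91*(-5/4) + (-2 + 2*I) = 455/4 + (-2 + 2*I) = 447/4 + 2*I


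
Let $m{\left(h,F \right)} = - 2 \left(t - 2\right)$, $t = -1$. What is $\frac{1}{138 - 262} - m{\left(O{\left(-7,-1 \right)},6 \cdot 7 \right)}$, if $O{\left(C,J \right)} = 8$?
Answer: $- \frac{745}{124} \approx -6.0081$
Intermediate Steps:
$m{\left(h,F \right)} = 6$ ($m{\left(h,F \right)} = - 2 \left(-1 - 2\right) = \left(-2\right) \left(-3\right) = 6$)
$\frac{1}{138 - 262} - m{\left(O{\left(-7,-1 \right)},6 \cdot 7 \right)} = \frac{1}{138 - 262} - 6 = \frac{1}{-124} - 6 = - \frac{1}{124} - 6 = - \frac{745}{124}$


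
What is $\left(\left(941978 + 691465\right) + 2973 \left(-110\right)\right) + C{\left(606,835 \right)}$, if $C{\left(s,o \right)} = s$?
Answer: $1307019$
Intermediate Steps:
$\left(\left(941978 + 691465\right) + 2973 \left(-110\right)\right) + C{\left(606,835 \right)} = \left(\left(941978 + 691465\right) + 2973 \left(-110\right)\right) + 606 = \left(1633443 - 327030\right) + 606 = 1306413 + 606 = 1307019$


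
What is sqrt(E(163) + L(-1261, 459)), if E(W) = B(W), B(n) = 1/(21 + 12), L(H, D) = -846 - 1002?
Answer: I*sqrt(2012439)/33 ≈ 42.988*I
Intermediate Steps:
L(H, D) = -1848
B(n) = 1/33
E(W) = 1/33
sqrt(E(163) + L(-1261, 459)) = sqrt(1/33 - 1848) = sqrt(-60983/33) = I*sqrt(2012439)/33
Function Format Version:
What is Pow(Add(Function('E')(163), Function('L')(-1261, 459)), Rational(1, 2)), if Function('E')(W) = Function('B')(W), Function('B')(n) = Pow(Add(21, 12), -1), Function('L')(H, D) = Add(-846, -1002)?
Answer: Mul(Rational(1, 33), I, Pow(2012439, Rational(1, 2))) ≈ Mul(42.988, I)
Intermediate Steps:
Function('L')(H, D) = -1848
Function('B')(n) = Rational(1, 33) (Function('B')(n) = Pow(33, -1) = Rational(1, 33))
Function('E')(W) = Rational(1, 33)
Pow(Add(Function('E')(163), Function('L')(-1261, 459)), Rational(1, 2)) = Pow(Add(Rational(1, 33), -1848), Rational(1, 2)) = Pow(Rational(-60983, 33), Rational(1, 2)) = Mul(Rational(1, 33), I, Pow(2012439, Rational(1, 2)))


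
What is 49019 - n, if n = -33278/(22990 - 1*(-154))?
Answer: 567264507/11572 ≈ 49020.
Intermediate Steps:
n = -16639/11572 (n = -33278/(22990 + 154) = -33278/23144 = -33278*1/23144 = -16639/11572 ≈ -1.4379)
49019 - n = 49019 - 1*(-16639/11572) = 49019 + 16639/11572 = 567264507/11572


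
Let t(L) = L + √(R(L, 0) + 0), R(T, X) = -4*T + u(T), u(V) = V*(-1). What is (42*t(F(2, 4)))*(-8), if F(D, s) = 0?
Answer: 0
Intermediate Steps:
u(V) = -V
R(T, X) = -5*T (R(T, X) = -4*T - T = -5*T)
t(L) = L + √5*√(-L) (t(L) = L + √(-5*L + 0) = L + √(-5*L) = L + √5*√(-L))
(42*t(F(2, 4)))*(-8) = (42*(0 + √5*√(-1*0)))*(-8) = (42*(0 + √5*√0))*(-8) = (42*(0 + √5*0))*(-8) = (42*(0 + 0))*(-8) = (42*0)*(-8) = 0*(-8) = 0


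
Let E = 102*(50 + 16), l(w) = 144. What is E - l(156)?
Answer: 6588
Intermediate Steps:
E = 6732 (E = 102*66 = 6732)
E - l(156) = 6732 - 1*144 = 6732 - 144 = 6588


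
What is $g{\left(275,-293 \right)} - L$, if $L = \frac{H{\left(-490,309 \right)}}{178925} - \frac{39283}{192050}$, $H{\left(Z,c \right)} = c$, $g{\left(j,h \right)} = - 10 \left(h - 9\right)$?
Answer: $\frac{4151274361693}{1374501850} \approx 3020.2$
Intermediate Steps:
$g{\left(j,h \right)} = 90 - 10 h$ ($g{\left(j,h \right)} = - 10 \left(-9 + h\right) = 90 - 10 h$)
$L = - \frac{278774693}{1374501850}$ ($L = \frac{309}{178925} - \frac{39283}{192050} = - \frac{278774693}{1374501850} \approx -0.20282$)
$g{\left(275,-293 \right)} - L = \left(90 - -2930\right) - - \frac{278774693}{1374501850} = \left(90 + 2930\right) + \frac{278774693}{1374501850} = 3020 + \frac{278774693}{1374501850} = \frac{4151274361693}{1374501850}$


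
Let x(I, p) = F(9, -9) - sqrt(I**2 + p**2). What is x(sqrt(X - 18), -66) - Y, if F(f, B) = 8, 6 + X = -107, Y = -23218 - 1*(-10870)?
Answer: 12291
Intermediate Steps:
Y = -12348 (Y = -23218 + 10870 = -12348)
X = -113 (X = -6 - 107 = -113)
x(I, p) = 8 - sqrt(I**2 + p**2)
x(sqrt(X - 18), -66) - Y = (8 - sqrt((sqrt(-113 - 18))**2 + (-66)**2)) - 1*(-12348) = (8 - sqrt((sqrt(-131))**2 + 4356)) + 12348 = (8 - sqrt((I*sqrt(131))**2 + 4356)) + 12348 = (8 - sqrt(-131 + 4356)) + 12348 = (8 - sqrt(4225)) + 12348 = (8 - 1*65) + 12348 = (8 - 65) + 12348 = -57 + 12348 = 12291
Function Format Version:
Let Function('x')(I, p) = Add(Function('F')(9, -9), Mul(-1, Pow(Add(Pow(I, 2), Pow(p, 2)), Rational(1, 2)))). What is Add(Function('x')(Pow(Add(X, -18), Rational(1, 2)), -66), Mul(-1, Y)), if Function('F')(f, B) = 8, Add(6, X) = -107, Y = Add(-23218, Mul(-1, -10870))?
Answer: 12291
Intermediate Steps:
Y = -12348 (Y = Add(-23218, 10870) = -12348)
X = -113 (X = Add(-6, -107) = -113)
Function('x')(I, p) = Add(8, Mul(-1, Pow(Add(Pow(I, 2), Pow(p, 2)), Rational(1, 2))))
Add(Function('x')(Pow(Add(X, -18), Rational(1, 2)), -66), Mul(-1, Y)) = Add(Add(8, Mul(-1, Pow(Add(Pow(Pow(Add(-113, -18), Rational(1, 2)), 2), Pow(-66, 2)), Rational(1, 2)))), Mul(-1, -12348)) = Add(Add(8, Mul(-1, Pow(Add(Pow(Pow(-131, Rational(1, 2)), 2), 4356), Rational(1, 2)))), 12348) = Add(Add(8, Mul(-1, Pow(Add(Pow(Mul(I, Pow(131, Rational(1, 2))), 2), 4356), Rational(1, 2)))), 12348) = Add(Add(8, Mul(-1, Pow(Add(-131, 4356), Rational(1, 2)))), 12348) = Add(Add(8, Mul(-1, Pow(4225, Rational(1, 2)))), 12348) = Add(Add(8, Mul(-1, 65)), 12348) = Add(Add(8, -65), 12348) = Add(-57, 12348) = 12291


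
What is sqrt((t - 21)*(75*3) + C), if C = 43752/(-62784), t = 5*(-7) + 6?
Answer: I*sqrt(19248412242)/1308 ≈ 106.07*I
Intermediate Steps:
t = -29 (t = -35 + 6 = -29)
C = -1823/2616 (C = 43752*(-1/62784) = -1823/2616 ≈ -0.69687)
sqrt((t - 21)*(75*3) + C) = sqrt((-29 - 21)*(75*3) - 1823/2616) = sqrt(-50*225 - 1823/2616) = sqrt(-11250 - 1823/2616) = sqrt(-29431823/2616) = I*sqrt(19248412242)/1308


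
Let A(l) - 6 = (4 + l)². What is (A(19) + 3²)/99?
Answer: 544/99 ≈ 5.4949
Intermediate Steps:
A(l) = 6 + (4 + l)²
(A(19) + 3²)/99 = ((6 + (4 + 19)²) + 3²)/99 = ((6 + 23²) + 9)*(1/99) = ((6 + 529) + 9)*(1/99) = (535 + 9)*(1/99) = 544*(1/99) = 544/99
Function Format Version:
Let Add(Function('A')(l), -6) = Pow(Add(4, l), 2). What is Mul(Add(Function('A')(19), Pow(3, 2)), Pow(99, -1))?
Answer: Rational(544, 99) ≈ 5.4949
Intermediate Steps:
Function('A')(l) = Add(6, Pow(Add(4, l), 2))
Mul(Add(Function('A')(19), Pow(3, 2)), Pow(99, -1)) = Mul(Add(Add(6, Pow(Add(4, 19), 2)), Pow(3, 2)), Pow(99, -1)) = Mul(Add(Add(6, Pow(23, 2)), 9), Rational(1, 99)) = Mul(Add(Add(6, 529), 9), Rational(1, 99)) = Mul(Add(535, 9), Rational(1, 99)) = Mul(544, Rational(1, 99)) = Rational(544, 99)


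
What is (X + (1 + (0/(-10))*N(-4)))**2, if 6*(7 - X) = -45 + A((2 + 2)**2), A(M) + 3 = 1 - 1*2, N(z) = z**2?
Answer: 9409/36 ≈ 261.36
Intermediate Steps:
A(M) = -4 (A(M) = -3 + (1 - 1*2) = -3 + (1 - 2) = -3 - 1 = -4)
X = 91/6 (X = 7 - (-45 - 4)/6 = 7 - 1/6*(-49) = 7 + 49/6 = 91/6 ≈ 15.167)
(X + (1 + (0/(-10))*N(-4)))**2 = (91/6 + (1 + (0/(-10))*(-4)**2))**2 = (91/6 + (1 + (0*(-1/10))*16))**2 = (91/6 + (1 + 0*16))**2 = (91/6 + (1 + 0))**2 = (91/6 + 1)**2 = (97/6)**2 = 9409/36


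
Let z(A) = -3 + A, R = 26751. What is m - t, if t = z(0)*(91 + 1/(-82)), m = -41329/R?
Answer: 16091315/59286 ≈ 271.42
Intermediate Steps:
m = -1117/723 (m = -41329/26751 = -41329*1/26751 = -1117/723 ≈ -1.5450)
t = -22383/82 (t = (-3 + 0)*(91 + 1/(-82)) = -3*(91 - 1/82) = -3*7461/82 = -22383/82 ≈ -272.96)
m - t = -1117/723 - 1*(-22383/82) = -1117/723 + 22383/82 = 16091315/59286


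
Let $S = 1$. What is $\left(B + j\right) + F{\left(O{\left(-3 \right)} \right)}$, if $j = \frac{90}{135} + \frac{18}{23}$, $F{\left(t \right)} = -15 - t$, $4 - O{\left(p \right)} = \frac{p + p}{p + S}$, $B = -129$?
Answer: $- \frac{9905}{69} \approx -143.55$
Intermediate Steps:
$O{\left(p \right)} = 4 - \frac{2 p}{1 + p}$ ($O{\left(p \right)} = 4 - \frac{p + p}{p + 1} = 4 - \frac{2 p}{1 + p}$)
$j = \frac{100}{69}$ ($j = 90 \cdot \frac{1}{135} + 18 \cdot \frac{1}{23} = \frac{2}{3} + \frac{18}{23} = \frac{100}{69} \approx 1.4493$)
$\left(B + j\right) + F{\left(O{\left(-3 \right)} \right)} = \left(-129 + \frac{100}{69}\right) - \left(15 + \frac{2 \left(2 - 3\right)}{1 - 3}\right) = - \frac{8801}{69} - \left(15 + 2 \frac{1}{-2} \left(-1\right)\right) = - \frac{8801}{69} - \left(15 + 2 \left(- \frac{1}{2}\right) \left(-1\right)\right) = - \frac{8801}{69} - 16 = - \frac{9905}{69}$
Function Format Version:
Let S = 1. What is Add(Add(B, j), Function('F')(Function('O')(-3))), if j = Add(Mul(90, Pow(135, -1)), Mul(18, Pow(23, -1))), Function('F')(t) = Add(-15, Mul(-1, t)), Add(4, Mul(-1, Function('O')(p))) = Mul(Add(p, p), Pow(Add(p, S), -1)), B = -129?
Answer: Rational(-9905, 69) ≈ -143.55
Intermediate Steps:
Function('O')(p) = Add(4, Mul(-2, p, Pow(Add(1, p), -1))) (Function('O')(p) = Add(4, Mul(-1, Mul(Add(p, p), Pow(Add(p, 1), -1)))) = Add(4, Mul(-1, Mul(Mul(2, p), Pow(Add(1, p), -1)))) = Add(4, Mul(-1, Mul(2, p, Pow(Add(1, p), -1)))) = Add(4, Mul(-2, p, Pow(Add(1, p), -1))))
j = Rational(100, 69) (j = Add(Mul(90, Rational(1, 135)), Mul(18, Rational(1, 23))) = Add(Rational(2, 3), Rational(18, 23)) = Rational(100, 69) ≈ 1.4493)
Add(Add(B, j), Function('F')(Function('O')(-3))) = Add(Add(-129, Rational(100, 69)), Add(-15, Mul(-1, Mul(2, Pow(Add(1, -3), -1), Add(2, -3))))) = Add(Rational(-8801, 69), Add(-15, Mul(-1, Mul(2, Pow(-2, -1), -1)))) = Add(Rational(-8801, 69), Add(-15, Mul(-1, Mul(2, Rational(-1, 2), -1)))) = Add(Rational(-8801, 69), Add(-15, Mul(-1, 1))) = Add(Rational(-8801, 69), Add(-15, -1)) = Add(Rational(-8801, 69), -16) = Rational(-9905, 69)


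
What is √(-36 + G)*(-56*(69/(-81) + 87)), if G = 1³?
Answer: -130256*I*√35/27 ≈ -28541.0*I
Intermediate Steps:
G = 1
√(-36 + G)*(-56*(69/(-81) + 87)) = √(-36 + 1)*(-56*(69/(-81) + 87)) = √(-35)*(-56*(69*(-1/81) + 87)) = (I*√35)*(-56*(-23/27 + 87)) = (I*√35)*(-56*2326/27) = (I*√35)*(-130256/27) = -130256*I*√35/27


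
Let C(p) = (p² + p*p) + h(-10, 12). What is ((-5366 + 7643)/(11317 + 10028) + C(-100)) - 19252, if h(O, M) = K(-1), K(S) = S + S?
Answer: 5308549/7115 ≈ 746.11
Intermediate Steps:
K(S) = 2*S
h(O, M) = -2 (h(O, M) = 2*(-1) = -2)
C(p) = -2 + 2*p² (C(p) = (p² + p*p) - 2 = (p² + p²) - 2 = 2*p² - 2 = -2 + 2*p²)
((-5366 + 7643)/(11317 + 10028) + C(-100)) - 19252 = ((-5366 + 7643)/(11317 + 10028) + (-2 + 2*(-100)²)) - 19252 = (2277/21345 + (-2 + 2*10000)) - 19252 = (2277*(1/21345) + (-2 + 20000)) - 19252 = (759/7115 + 19998) - 19252 = 142286529/7115 - 19252 = 5308549/7115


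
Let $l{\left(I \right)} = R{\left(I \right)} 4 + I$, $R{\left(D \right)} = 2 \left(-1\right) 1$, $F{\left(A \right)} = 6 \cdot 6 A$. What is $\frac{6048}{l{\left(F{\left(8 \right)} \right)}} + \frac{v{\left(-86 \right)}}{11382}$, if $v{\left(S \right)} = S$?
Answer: $\frac{614413}{28455} \approx 21.592$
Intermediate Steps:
$F{\left(A \right)} = 36 A$
$R{\left(D \right)} = -2$ ($R{\left(D \right)} = \left(-2\right) 1 = -2$)
$l{\left(I \right)} = -8 + I$ ($l{\left(I \right)} = \left(-2\right) 4 + I = -8 + I$)
$\frac{6048}{l{\left(F{\left(8 \right)} \right)}} + \frac{v{\left(-86 \right)}}{11382} = \frac{6048}{-8 + 36 \cdot 8} - \frac{86}{11382} = \frac{6048}{-8 + 288} - \frac{43}{5691} = \frac{6048}{280} - \frac{43}{5691} = 6048 \cdot \frac{1}{280} - \frac{43}{5691} = \frac{108}{5} - \frac{43}{5691} = \frac{614413}{28455}$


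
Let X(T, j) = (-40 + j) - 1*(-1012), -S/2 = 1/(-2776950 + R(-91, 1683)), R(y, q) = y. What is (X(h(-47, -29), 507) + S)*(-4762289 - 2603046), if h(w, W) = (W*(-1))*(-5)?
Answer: -30251225342584735/2777041 ≈ -1.0893e+10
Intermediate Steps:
h(w, W) = 5*W (h(w, W) = -W*(-5) = 5*W)
S = 2/2777041 (S = -2/(-2776950 - 91) = -2/(-2777041) = -2*(-1/2777041) = 2/2777041 ≈ 7.2019e-7)
X(T, j) = 972 + j (X(T, j) = (-40 + j) + 1012 = 972 + j)
(X(h(-47, -29), 507) + S)*(-4762289 - 2603046) = ((972 + 507) + 2/2777041)*(-4762289 - 2603046) = (1479 + 2/2777041)*(-7365335) = (4107243641/2777041)*(-7365335) = -30251225342584735/2777041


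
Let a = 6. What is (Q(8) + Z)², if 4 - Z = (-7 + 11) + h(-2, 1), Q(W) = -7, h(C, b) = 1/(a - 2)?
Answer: 841/16 ≈ 52.563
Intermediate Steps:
h(C, b) = ¼ (h(C, b) = 1/(6 - 2) = 1/4 = ¼)
Z = -¼ (Z = 4 - ((-7 + 11) + ¼) = 4 - (4 + ¼) = 4 - 1*17/4 = 4 - 17/4 = -¼ ≈ -0.25000)
(Q(8) + Z)² = (-7 - ¼)² = (-29/4)² = 841/16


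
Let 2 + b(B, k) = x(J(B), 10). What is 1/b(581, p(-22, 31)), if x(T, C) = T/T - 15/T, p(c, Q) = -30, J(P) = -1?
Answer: 1/14 ≈ 0.071429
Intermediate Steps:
x(T, C) = 1 - 15/T
b(B, k) = 14 (b(B, k) = -2 + (-15 - 1)/(-1) = -2 - 1*(-16) = -2 + 16 = 14)
1/b(581, p(-22, 31)) = 1/14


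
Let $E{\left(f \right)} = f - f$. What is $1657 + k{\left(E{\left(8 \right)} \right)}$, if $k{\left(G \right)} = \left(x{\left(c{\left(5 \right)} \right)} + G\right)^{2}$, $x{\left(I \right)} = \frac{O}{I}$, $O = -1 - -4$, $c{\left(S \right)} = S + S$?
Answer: $\frac{165709}{100} \approx 1657.1$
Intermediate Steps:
$E{\left(f \right)} = 0$
$c{\left(S \right)} = 2 S$
$O = 3$ ($O = -1 + 4 = 3$)
$x{\left(I \right)} = \frac{3}{I}$
$k{\left(G \right)} = \left(\frac{3}{10} + G\right)^{2}$ ($k{\left(G \right)} = \left(\frac{3}{2 \cdot 5} + G\right)^{2} = \left(\frac{3}{10} + G\right)^{2}$)
$1657 + k{\left(E{\left(8 \right)} \right)} = 1657 + \frac{\left(3 + 10 \cdot 0\right)^{2}}{100} = 1657 + \frac{\left(3 + 0\right)^{2}}{100} = 1657 + \frac{3^{2}}{100} = 1657 + \frac{1}{100} \cdot 9 = 1657 + \frac{9}{100} = \frac{165709}{100}$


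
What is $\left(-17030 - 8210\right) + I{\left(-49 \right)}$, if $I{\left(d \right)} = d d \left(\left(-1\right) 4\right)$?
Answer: $-34844$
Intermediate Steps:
$I{\left(d \right)} = - 4 d^{2}$ ($I{\left(d \right)} = d^{2} \left(-4\right) = - 4 d^{2}$)
$\left(-17030 - 8210\right) + I{\left(-49 \right)} = \left(-17030 - 8210\right) - 4 \left(-49\right)^{2} = -25240 - 9604 = -34844$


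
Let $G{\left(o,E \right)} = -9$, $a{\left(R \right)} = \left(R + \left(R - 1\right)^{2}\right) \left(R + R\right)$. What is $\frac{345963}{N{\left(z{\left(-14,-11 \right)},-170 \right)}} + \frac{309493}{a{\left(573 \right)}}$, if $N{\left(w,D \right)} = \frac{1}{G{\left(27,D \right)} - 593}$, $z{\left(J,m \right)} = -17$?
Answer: $- \frac{78228092229621479}{375609522} \approx -2.0827 \cdot 10^{8}$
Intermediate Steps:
$a{\left(R \right)} = 2 R \left(R + \left(-1 + R\right)^{2}\right)$ ($a{\left(R \right)} = \left(R + \left(-1 + R\right)^{2}\right) 2 R = 2 R \left(R + \left(-1 + R\right)^{2}\right)$)
$N{\left(w,D \right)} = - \frac{1}{602}$ ($N{\left(w,D \right)} = \frac{1}{-9 - 593} = \frac{1}{-602} = - \frac{1}{602}$)
$\frac{345963}{N{\left(z{\left(-14,-11 \right)},-170 \right)}} + \frac{309493}{a{\left(573 \right)}} = \frac{345963}{- \frac{1}{602}} + \frac{309493}{2 \cdot 573 \left(573 + \left(-1 + 573\right)^{2}\right)} = 345963 \left(-602\right) + \frac{309493}{2 \cdot 573 \left(573 + 572^{2}\right)} = -208269726 + \frac{309493}{2 \cdot 573 \left(573 + 327184\right)} = -208269726 + \frac{309493}{2 \cdot 573 \cdot 327757} = -208269726 + \frac{309493}{375609522} = - \frac{78228092229621479}{375609522}$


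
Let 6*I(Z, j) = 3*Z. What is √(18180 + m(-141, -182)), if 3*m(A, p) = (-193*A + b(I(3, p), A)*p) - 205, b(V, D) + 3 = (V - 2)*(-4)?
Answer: √245190/3 ≈ 165.06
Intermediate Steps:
I(Z, j) = Z/2 (I(Z, j) = (3*Z)/6 = Z/2)
b(V, D) = 5 - 4*V (b(V, D) = -3 + (V - 2)*(-4) = -3 + (-2 + V)*(-4) = -3 + (8 - 4*V) = 5 - 4*V)
m(A, p) = -205/3 - 193*A/3 - p/3 (m(A, p) = ((-193*A + (5 - 2*3)*p) - 205)/3 = ((-193*A + (5 - 4*3/2)*p) - 205)/3 = ((-193*A + (5 - 6)*p) - 205)/3 = ((-193*A - p) - 205)/3 = ((-p - 193*A) - 205)/3 = (-205 - p - 193*A)/3 = -205/3 - 193*A/3 - p/3)
√(18180 + m(-141, -182)) = √(18180 + (-205/3 - 193/3*(-141) - ⅓*(-182))) = √(18180 + (-205/3 + 9071 + 182/3)) = √(18180 + 27190/3) = √(81730/3) = √245190/3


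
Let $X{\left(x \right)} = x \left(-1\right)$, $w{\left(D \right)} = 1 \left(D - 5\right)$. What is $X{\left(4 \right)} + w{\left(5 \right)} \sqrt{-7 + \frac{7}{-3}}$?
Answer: $-4$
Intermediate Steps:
$w{\left(D \right)} = -5 + D$ ($w{\left(D \right)} = 1 \left(D - 5\right) = 1 \left(-5 + D\right) = -5 + D$)
$X{\left(x \right)} = - x$
$X{\left(4 \right)} + w{\left(5 \right)} \sqrt{-7 + \frac{7}{-3}} = \left(-1\right) 4 + \left(-5 + 5\right) \sqrt{-7 + \frac{7}{-3}} = -4 + 0 \sqrt{-7 + 7 \left(- \frac{1}{3}\right)} = -4 + 0 \sqrt{-7 - \frac{7}{3}} = -4 + 0 \sqrt{- \frac{28}{3}} = -4 + 0 \frac{2 i \sqrt{21}}{3} = -4 + 0 = -4$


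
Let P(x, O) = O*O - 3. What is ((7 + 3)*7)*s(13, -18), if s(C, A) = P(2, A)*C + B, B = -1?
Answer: 292040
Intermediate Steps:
P(x, O) = -3 + O**2 (P(x, O) = O**2 - 3 = -3 + O**2)
s(C, A) = -1 + C*(-3 + A**2) (s(C, A) = (-3 + A**2)*C - 1 = C*(-3 + A**2) - 1 = -1 + C*(-3 + A**2))
((7 + 3)*7)*s(13, -18) = ((7 + 3)*7)*(-1 + 13*(-3 + (-18)**2)) = (10*7)*(-1 + 13*(-3 + 324)) = 70*(-1 + 13*321) = 70*(-1 + 4173) = 70*4172 = 292040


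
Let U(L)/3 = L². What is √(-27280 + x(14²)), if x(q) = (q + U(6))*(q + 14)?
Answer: 4*√2285 ≈ 191.21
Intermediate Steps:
U(L) = 3*L²
x(q) = (14 + q)*(108 + q) (x(q) = (q + 3*6²)*(q + 14) = (q + 3*36)*(14 + q) = (q + 108)*(14 + q) = (108 + q)*(14 + q) = (14 + q)*(108 + q))
√(-27280 + x(14²)) = √(-27280 + (1512 + (14²)² + 122*14²)) = √(-27280 + (1512 + 196² + 122*196)) = √(-27280 + (1512 + 38416 + 23912)) = √(-27280 + 63840) = √36560 = 4*√2285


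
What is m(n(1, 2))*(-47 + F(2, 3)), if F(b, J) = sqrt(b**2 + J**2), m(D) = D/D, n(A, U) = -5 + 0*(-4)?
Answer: -47 + sqrt(13) ≈ -43.394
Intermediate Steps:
n(A, U) = -5 (n(A, U) = -5 + 0 = -5)
m(D) = 1
F(b, J) = sqrt(J**2 + b**2)
m(n(1, 2))*(-47 + F(2, 3)) = 1*(-47 + sqrt(3**2 + 2**2)) = 1*(-47 + sqrt(9 + 4)) = 1*(-47 + sqrt(13)) = -47 + sqrt(13)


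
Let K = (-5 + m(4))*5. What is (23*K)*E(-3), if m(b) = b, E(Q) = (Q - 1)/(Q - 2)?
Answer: -92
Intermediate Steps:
E(Q) = (-1 + Q)/(-2 + Q)
K = -5 (K = (-5 + 4)*5 = -1*5 = -5)
(23*K)*E(-3) = (23*(-5))*((-1 - 3)/(-2 - 3)) = -115*(-4)/(-5) = -(-23)*(-4) = -115*⅘ = -92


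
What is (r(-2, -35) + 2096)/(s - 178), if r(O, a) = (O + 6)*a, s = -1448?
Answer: -326/271 ≈ -1.2030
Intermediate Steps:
r(O, a) = a*(6 + O) (r(O, a) = (6 + O)*a = a*(6 + O))
(r(-2, -35) + 2096)/(s - 178) = (-35*(6 - 2) + 2096)/(-1448 - 178) = (-35*4 + 2096)/(-1626) = (-140 + 2096)*(-1/1626) = 1956*(-1/1626) = -326/271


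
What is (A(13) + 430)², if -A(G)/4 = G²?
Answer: 60516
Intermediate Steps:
A(G) = -4*G²
(A(13) + 430)² = (-4*13² + 430)² = (-4*169 + 430)² = (-676 + 430)² = (-246)² = 60516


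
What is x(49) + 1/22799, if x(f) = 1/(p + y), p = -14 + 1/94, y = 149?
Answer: 307971/41334587 ≈ 0.0074507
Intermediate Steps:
p = -1315/94 (p = -14 + 1/94 = -1315/94 ≈ -13.989)
x(f) = 94/12691 (x(f) = 1/(-1315/94 + 149) = 1/(12691/94) = 94/12691)
x(49) + 1/22799 = 94/12691 + 1/22799 = 307971/41334587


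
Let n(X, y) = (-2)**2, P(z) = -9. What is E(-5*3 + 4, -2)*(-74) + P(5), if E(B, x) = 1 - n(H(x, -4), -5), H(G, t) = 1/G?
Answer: 213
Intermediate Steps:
H(G, t) = 1/G
n(X, y) = 4
E(B, x) = -3 (E(B, x) = 1 - 1*4 = 1 - 4 = -3)
E(-5*3 + 4, -2)*(-74) + P(5) = -3*(-74) - 9 = 222 - 9 = 213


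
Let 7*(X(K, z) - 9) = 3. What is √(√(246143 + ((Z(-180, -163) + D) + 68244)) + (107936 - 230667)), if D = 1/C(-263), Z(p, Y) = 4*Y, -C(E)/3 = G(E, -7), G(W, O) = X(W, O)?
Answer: √(-534616236 + 66*√1366629506)/66 ≈ 349.53*I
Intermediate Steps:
X(K, z) = 66/7 (X(K, z) = 9 + (⅐)*3 = 9 + 3/7 = 66/7)
G(W, O) = 66/7
C(E) = -198/7 (C(E) = -3*66/7 = -198/7)
D = -7/198 (D = 1/(-198/7) = -7/198 ≈ -0.035354)
√(√(246143 + ((Z(-180, -163) + D) + 68244)) + (107936 - 230667)) = √(√(246143 + ((4*(-163) - 7/198) + 68244)) + (107936 - 230667)) = √(√(246143 + ((-652 - 7/198) + 68244)) - 122731) = √(√(246143 + (-129103/198 + 68244)) - 122731) = √(√(246143 + 13383209/198) - 122731) = √(√(62119523/198) - 122731) = √(√1366629506/66 - 122731) = √(-122731 + √1366629506/66)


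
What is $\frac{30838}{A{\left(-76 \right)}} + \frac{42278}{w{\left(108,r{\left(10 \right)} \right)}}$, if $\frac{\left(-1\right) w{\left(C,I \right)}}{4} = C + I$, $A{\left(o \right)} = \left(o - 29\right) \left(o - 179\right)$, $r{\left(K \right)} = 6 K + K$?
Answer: $- \frac{32648141}{560700} \approx -58.227$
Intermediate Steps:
$r{\left(K \right)} = 7 K$
$A{\left(o \right)} = \left(-179 + o\right) \left(-29 + o\right)$ ($A{\left(o \right)} = \left(-29 + o\right) \left(-179 + o\right) = \left(-179 + o\right) \left(-29 + o\right)$)
$w{\left(C,I \right)} = - 4 C - 4 I$ ($w{\left(C,I \right)} = - 4 \left(C + I\right) = - 4 C - 4 I$)
$\frac{30838}{A{\left(-76 \right)}} + \frac{42278}{w{\left(108,r{\left(10 \right)} \right)}} = \frac{30838}{5191 + \left(-76\right)^{2} - -15808} + \frac{42278}{\left(-4\right) 108 - 4 \cdot 7 \cdot 10} = \frac{30838}{5191 + 5776 + 15808} + \frac{42278}{-432 - 280} = \frac{30838}{26775} + \frac{42278}{-432 - 280} = 30838 \cdot \frac{1}{26775} + \frac{42278}{-712} = \frac{1814}{1575} + 42278 \left(- \frac{1}{712}\right) = \frac{1814}{1575} - \frac{21139}{356} = - \frac{32648141}{560700}$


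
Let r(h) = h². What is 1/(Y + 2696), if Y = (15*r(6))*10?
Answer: 1/8096 ≈ 0.00012352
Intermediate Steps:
Y = 5400 (Y = (15*6²)*10 = (15*36)*10 = 540*10 = 5400)
1/(Y + 2696) = 1/(5400 + 2696) = 1/8096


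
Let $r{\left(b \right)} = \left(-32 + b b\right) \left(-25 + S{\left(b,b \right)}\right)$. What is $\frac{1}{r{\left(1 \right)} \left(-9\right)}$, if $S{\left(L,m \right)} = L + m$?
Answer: $- \frac{1}{6417} \approx -0.00015584$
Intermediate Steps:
$r{\left(b \right)} = \left(-32 + b^{2}\right) \left(-25 + 2 b\right)$ ($r{\left(b \right)} = \left(-32 + b b\right) \left(-25 + \left(b + b\right)\right) = \left(-32 + b^{2}\right) \left(-25 + 2 b\right)$)
$\frac{1}{r{\left(1 \right)} \left(-9\right)} = \frac{1}{\left(800 - 64 - 25 \cdot 1^{2} + 2 \cdot 1^{3}\right) \left(-9\right)} = \frac{1}{\left(800 - 64 - 25 + 2 \cdot 1\right) \left(-9\right)} = \frac{1}{\left(800 - 64 - 25 + 2\right) \left(-9\right)} = \frac{1}{713 \left(-9\right)} = \frac{1}{-6417} = - \frac{1}{6417}$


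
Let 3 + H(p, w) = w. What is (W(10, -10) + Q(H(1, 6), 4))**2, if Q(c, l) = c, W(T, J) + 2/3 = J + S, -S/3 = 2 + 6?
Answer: 9025/9 ≈ 1002.8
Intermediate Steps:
S = -24 (S = -3*(2 + 6) = -3*8 = -24)
W(T, J) = -74/3 + J (W(T, J) = -2/3 + (J - 24) = -2/3 + (-24 + J) = -74/3 + J)
H(p, w) = -3 + w
(W(10, -10) + Q(H(1, 6), 4))**2 = ((-74/3 - 10) + (-3 + 6))**2 = (-104/3 + 3)**2 = (-95/3)**2 = 9025/9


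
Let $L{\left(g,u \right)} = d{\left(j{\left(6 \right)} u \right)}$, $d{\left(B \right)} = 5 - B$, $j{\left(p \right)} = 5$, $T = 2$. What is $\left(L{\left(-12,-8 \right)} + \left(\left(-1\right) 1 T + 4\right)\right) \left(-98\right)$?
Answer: $-4606$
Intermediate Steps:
$L{\left(g,u \right)} = 5 - 5 u$
$\left(L{\left(-12,-8 \right)} + \left(\left(-1\right) 1 T + 4\right)\right) \left(-98\right) = \left(\left(5 - -40\right) + \left(\left(-1\right) 1 \cdot 2 + 4\right)\right) \left(-98\right) = \left(\left(5 + 40\right) + \left(\left(-1\right) 2 + 4\right)\right) \left(-98\right) = \left(45 + \left(-2 + 4\right)\right) \left(-98\right) = \left(45 + 2\right) \left(-98\right) = 47 \left(-98\right) = -4606$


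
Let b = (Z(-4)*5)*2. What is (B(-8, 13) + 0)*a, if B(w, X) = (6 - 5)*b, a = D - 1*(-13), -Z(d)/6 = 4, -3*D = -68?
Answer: -8560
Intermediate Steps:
D = 68/3 (D = -⅓*(-68) = 68/3 ≈ 22.667)
Z(d) = -24 (Z(d) = -6*4 = -24)
b = -240 (b = -24*5*2 = -120*2 = -240)
a = 107/3 (a = 68/3 - 1*(-13) = 68/3 + 13 = 107/3 ≈ 35.667)
B(w, X) = -240 (B(w, X) = (6 - 5)*(-240) = 1*(-240) = -240)
(B(-8, 13) + 0)*a = (-240 + 0)*(107/3) = -240*107/3 = -8560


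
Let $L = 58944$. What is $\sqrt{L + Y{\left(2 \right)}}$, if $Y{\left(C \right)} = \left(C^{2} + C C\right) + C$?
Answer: $\sqrt{58954} \approx 242.8$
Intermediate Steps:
$Y{\left(C \right)} = C + 2 C^{2}$ ($Y{\left(C \right)} = \left(C^{2} + C^{2}\right) + C = 2 C^{2} + C = C + 2 C^{2}$)
$\sqrt{L + Y{\left(2 \right)}} = \sqrt{58944 + 2 \left(1 + 2 \cdot 2\right)} = \sqrt{58944 + 2 \left(1 + 4\right)} = \sqrt{58944 + 2 \cdot 5} = \sqrt{58944 + 10} = \sqrt{58954}$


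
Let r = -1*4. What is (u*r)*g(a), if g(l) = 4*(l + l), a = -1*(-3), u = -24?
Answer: 2304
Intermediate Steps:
a = 3
r = -4
g(l) = 8*l (g(l) = 4*(2*l) = 8*l)
(u*r)*g(a) = (-24*(-4))*(8*3) = 96*24 = 2304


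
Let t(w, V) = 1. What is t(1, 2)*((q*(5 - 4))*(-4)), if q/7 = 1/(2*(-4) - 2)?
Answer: 14/5 ≈ 2.8000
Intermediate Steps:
q = -7/10 (q = 7/(2*(-4) - 2) = 7/(-8 - 2) = 7/(-10) = 7*(-⅒) = -7/10 ≈ -0.70000)
t(1, 2)*((q*(5 - 4))*(-4)) = 1*(-7*(5 - 4)/10*(-4)) = 1*(-7/10*1*(-4)) = 1*(-7/10*(-4)) = 1*(14/5) = 14/5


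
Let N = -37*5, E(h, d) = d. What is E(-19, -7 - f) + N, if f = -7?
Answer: -185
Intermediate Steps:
N = -185
E(-19, -7 - f) + N = (-7 - 1*(-7)) - 185 = (-7 + 7) - 185 = 0 - 185 = -185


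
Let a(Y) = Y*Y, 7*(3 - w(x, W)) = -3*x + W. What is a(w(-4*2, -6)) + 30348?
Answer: 1487061/49 ≈ 30348.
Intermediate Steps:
w(x, W) = 3 - W/7 + 3*x/7 (w(x, W) = 3 - (-3*x + W)/7 = 3 - (W - 3*x)/7 = 3 + (-W/7 + 3*x/7) = 3 - W/7 + 3*x/7)
a(Y) = Y²
a(w(-4*2, -6)) + 30348 = (3 - ⅐*(-6) + 3*(-4*2)/7)² + 30348 = (3 + 6/7 + (3/7)*(-8))² + 30348 = (3 + 6/7 - 24/7)² + 30348 = (3/7)² + 30348 = 9/49 + 30348 = 1487061/49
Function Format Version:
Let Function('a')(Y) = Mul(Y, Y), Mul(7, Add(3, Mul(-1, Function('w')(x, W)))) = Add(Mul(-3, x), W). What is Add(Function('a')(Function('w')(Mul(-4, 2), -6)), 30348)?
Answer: Rational(1487061, 49) ≈ 30348.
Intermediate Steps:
Function('w')(x, W) = Add(3, Mul(Rational(-1, 7), W), Mul(Rational(3, 7), x)) (Function('w')(x, W) = Add(3, Mul(Rational(-1, 7), Add(Mul(-3, x), W))) = Add(3, Mul(Rational(-1, 7), Add(W, Mul(-3, x)))) = Add(3, Add(Mul(Rational(-1, 7), W), Mul(Rational(3, 7), x))) = Add(3, Mul(Rational(-1, 7), W), Mul(Rational(3, 7), x)))
Function('a')(Y) = Pow(Y, 2)
Add(Function('a')(Function('w')(Mul(-4, 2), -6)), 30348) = Add(Pow(Add(3, Mul(Rational(-1, 7), -6), Mul(Rational(3, 7), Mul(-4, 2))), 2), 30348) = Add(Pow(Add(3, Rational(6, 7), Mul(Rational(3, 7), -8)), 2), 30348) = Add(Pow(Add(3, Rational(6, 7), Rational(-24, 7)), 2), 30348) = Add(Pow(Rational(3, 7), 2), 30348) = Add(Rational(9, 49), 30348) = Rational(1487061, 49)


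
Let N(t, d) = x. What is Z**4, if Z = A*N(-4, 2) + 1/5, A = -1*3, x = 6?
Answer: 62742241/625 ≈ 1.0039e+5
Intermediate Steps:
N(t, d) = 6
A = -3
Z = -89/5 (Z = -3*6 + 1/5 = -18 + 1*(1/5) = -18 + 1/5 = -89/5 ≈ -17.800)
Z**4 = (-89/5)**4 = 62742241/625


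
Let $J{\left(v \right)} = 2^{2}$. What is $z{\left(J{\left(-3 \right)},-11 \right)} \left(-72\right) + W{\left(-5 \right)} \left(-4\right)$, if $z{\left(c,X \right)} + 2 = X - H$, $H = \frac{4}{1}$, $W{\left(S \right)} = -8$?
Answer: $1256$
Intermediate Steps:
$J{\left(v \right)} = 4$
$H = 4$ ($H = 4 \cdot 1 = 4$)
$z{\left(c,X \right)} = -6 + X$ ($z{\left(c,X \right)} = -2 + \left(X - 4\right) = -2 + \left(-4 + X\right) = -6 + X$)
$z{\left(J{\left(-3 \right)},-11 \right)} \left(-72\right) + W{\left(-5 \right)} \left(-4\right) = \left(-6 - 11\right) \left(-72\right) - -32 = \left(-17\right) \left(-72\right) + 32 = 1224 + 32 = 1256$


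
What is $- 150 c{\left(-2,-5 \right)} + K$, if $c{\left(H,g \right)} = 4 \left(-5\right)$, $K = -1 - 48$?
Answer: $2951$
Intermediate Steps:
$K = -49$ ($K = -1 - 48 = -49$)
$c{\left(H,g \right)} = -20$
$- 150 c{\left(-2,-5 \right)} + K = \left(-150\right) \left(-20\right) - 49 = 3000 - 49 = 2951$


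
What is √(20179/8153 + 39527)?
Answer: √2627579902930/8153 ≈ 198.82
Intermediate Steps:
√(20179/8153 + 39527) = √(322283810/8153) = √2627579902930/8153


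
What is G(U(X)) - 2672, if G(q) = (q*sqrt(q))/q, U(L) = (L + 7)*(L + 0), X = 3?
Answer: -2672 + sqrt(30) ≈ -2666.5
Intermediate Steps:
U(L) = L*(7 + L) (U(L) = (7 + L)*L = L*(7 + L))
G(q) = sqrt(q) (G(q) = q**(3/2)/q = sqrt(q))
G(U(X)) - 2672 = sqrt(3*(7 + 3)) - 2672 = sqrt(3*10) - 2672 = sqrt(30) - 2672 = -2672 + sqrt(30)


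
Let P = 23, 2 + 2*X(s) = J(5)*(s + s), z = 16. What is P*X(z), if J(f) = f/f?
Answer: 345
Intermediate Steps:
J(f) = 1
X(s) = -1 + s (X(s) = -1 + (1*(s + s))/2 = -1 + (1*(2*s))/2 = -1 + (2*s)/2 = -1 + s)
P*X(z) = 23*(-1 + 16) = 23*15 = 345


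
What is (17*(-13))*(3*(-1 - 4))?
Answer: 3315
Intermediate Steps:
(17*(-13))*(3*(-1 - 4)) = -663*(-5) = -221*(-15) = 3315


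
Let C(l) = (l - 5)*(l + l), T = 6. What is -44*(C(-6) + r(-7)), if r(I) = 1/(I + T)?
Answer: -5764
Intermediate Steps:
r(I) = 1/(6 + I) (r(I) = 1/(I + 6) = 1/(6 + I))
C(l) = 2*l*(-5 + l) (C(l) = (-5 + l)*(2*l) = 2*l*(-5 + l))
-44*(C(-6) + r(-7)) = -44*(2*(-6)*(-5 - 6) + 1/(6 - 7)) = -44*(2*(-6)*(-11) + 1/(-1)) = -44*(132 - 1) = -44*131 = -5764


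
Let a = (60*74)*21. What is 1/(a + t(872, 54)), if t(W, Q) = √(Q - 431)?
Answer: 93240/8693697977 - I*√377/8693697977 ≈ 1.0725e-5 - 2.2334e-9*I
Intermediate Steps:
t(W, Q) = √(-431 + Q)
a = 93240 (a = 4440*21 = 93240)
1/(a + t(872, 54)) = 1/(93240 + √(-431 + 54)) = 1/(93240 + √(-377)) = 1/(93240 + I*√377)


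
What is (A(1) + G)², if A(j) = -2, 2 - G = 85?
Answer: 7225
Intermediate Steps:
G = -83 (G = 2 - 1*85 = 2 - 85 = -83)
(A(1) + G)² = (-2 - 83)² = (-85)² = 7225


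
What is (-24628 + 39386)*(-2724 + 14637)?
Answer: 175812054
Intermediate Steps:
(-24628 + 39386)*(-2724 + 14637) = 14758*11913 = 175812054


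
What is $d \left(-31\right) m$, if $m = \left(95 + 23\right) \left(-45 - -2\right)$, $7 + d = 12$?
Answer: $786470$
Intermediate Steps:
$d = 5$ ($d = -7 + 12 = 5$)
$m = -5074$ ($m = 118 \left(-45 + 2\right) = 118 \left(-43\right) = -5074$)
$d \left(-31\right) m = 5 \left(-31\right) \left(-5074\right) = \left(-155\right) \left(-5074\right) = 786470$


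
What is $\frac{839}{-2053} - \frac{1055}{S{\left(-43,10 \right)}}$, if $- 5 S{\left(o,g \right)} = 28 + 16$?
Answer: $\frac{10792659}{90332} \approx 119.48$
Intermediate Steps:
$S{\left(o,g \right)} = - \frac{44}{5}$ ($S{\left(o,g \right)} = - \frac{28 + 16}{5} = \left(- \frac{1}{5}\right) 44 = - \frac{44}{5}$)
$\frac{839}{-2053} - \frac{1055}{S{\left(-43,10 \right)}} = \frac{839}{-2053} - \frac{1055}{- \frac{44}{5}} = 839 \left(- \frac{1}{2053}\right) - - \frac{5275}{44} = - \frac{839}{2053} + \frac{5275}{44} = \frac{10792659}{90332}$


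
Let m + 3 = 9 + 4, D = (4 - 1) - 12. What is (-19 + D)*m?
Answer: -280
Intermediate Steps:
D = -9 (D = 3 - 12 = -9)
m = 10 (m = -3 + (9 + 4) = -3 + 13 = 10)
(-19 + D)*m = (-19 - 9)*10 = -28*10 = -280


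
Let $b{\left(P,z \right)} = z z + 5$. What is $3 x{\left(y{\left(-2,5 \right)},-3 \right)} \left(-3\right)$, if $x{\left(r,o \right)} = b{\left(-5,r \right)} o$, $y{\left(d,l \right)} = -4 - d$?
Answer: $243$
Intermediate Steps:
$b{\left(P,z \right)} = 5 + z^{2}$ ($b{\left(P,z \right)} = z^{2} + 5 = 5 + z^{2}$)
$x{\left(r,o \right)} = o \left(5 + r^{2}\right)$ ($x{\left(r,o \right)} = \left(5 + r^{2}\right) o = o \left(5 + r^{2}\right)$)
$3 x{\left(y{\left(-2,5 \right)},-3 \right)} \left(-3\right) = 3 \left(- 3 \left(5 + \left(-4 - -2\right)^{2}\right)\right) \left(-3\right) = 3 \left(- 3 \left(5 + \left(-4 + 2\right)^{2}\right)\right) \left(-3\right) = 3 \left(- 3 \left(5 + \left(-2\right)^{2}\right)\right) \left(-3\right) = 3 \left(- 3 \left(5 + 4\right)\right) \left(-3\right) = 3 \left(\left(-3\right) 9\right) \left(-3\right) = 3 \left(-27\right) \left(-3\right) = \left(-81\right) \left(-3\right) = 243$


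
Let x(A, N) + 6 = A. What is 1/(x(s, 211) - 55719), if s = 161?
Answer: -1/55564 ≈ -1.7997e-5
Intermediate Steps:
x(A, N) = -6 + A
1/(x(s, 211) - 55719) = 1/((-6 + 161) - 55719) = 1/(155 - 55719) = 1/(-55564) = -1/55564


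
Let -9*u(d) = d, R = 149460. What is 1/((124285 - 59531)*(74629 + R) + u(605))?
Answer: 9/130595931349 ≈ 6.8915e-11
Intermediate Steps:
u(d) = -d/9
1/((124285 - 59531)*(74629 + R) + u(605)) = 1/((124285 - 59531)*(74629 + 149460) - 1/9*605) = 1/(64754*224089 - 605/9) = 1/(14510659106 - 605/9) = 1/(130595931349/9) = 9/130595931349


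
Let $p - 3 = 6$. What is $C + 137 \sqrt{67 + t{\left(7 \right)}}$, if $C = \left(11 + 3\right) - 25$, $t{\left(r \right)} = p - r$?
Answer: $-11 + 137 \sqrt{69} \approx 1127.0$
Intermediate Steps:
$p = 9$ ($p = 3 + 6 = 9$)
$t{\left(r \right)} = 9 - r$
$C = -11$ ($C = 14 - 25 = -11$)
$C + 137 \sqrt{67 + t{\left(7 \right)}} = -11 + 137 \sqrt{67 + \left(9 - 7\right)} = -11 + 137 \sqrt{67 + 2} = -11 + 137 \sqrt{69}$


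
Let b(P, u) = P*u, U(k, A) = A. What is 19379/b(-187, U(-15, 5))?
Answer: -19379/935 ≈ -20.726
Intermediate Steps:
19379/b(-187, U(-15, 5)) = 19379/((-187*5)) = 19379/(-935) = 19379*(-1/935) = -19379/935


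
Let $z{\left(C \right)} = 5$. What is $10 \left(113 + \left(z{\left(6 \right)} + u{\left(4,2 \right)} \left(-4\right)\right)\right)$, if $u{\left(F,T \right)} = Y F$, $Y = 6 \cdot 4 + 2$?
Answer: $-2980$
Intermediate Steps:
$Y = 26$ ($Y = 24 + 2 = 26$)
$u{\left(F,T \right)} = 26 F$
$10 \left(113 + \left(z{\left(6 \right)} + u{\left(4,2 \right)} \left(-4\right)\right)\right) = 10 \left(113 + \left(5 + 26 \cdot 4 \left(-4\right)\right)\right) = 10 \left(113 + \left(5 + 104 \left(-4\right)\right)\right) = 10 \left(113 + \left(5 - 416\right)\right) = 10 \left(113 - 411\right) = 10 \left(-298\right) = -2980$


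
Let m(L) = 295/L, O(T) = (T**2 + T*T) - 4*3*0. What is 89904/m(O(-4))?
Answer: 2876928/295 ≈ 9752.3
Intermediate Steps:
O(T) = 2*T**2 (O(T) = (T**2 + T**2) - 12*0 = 2*T**2 + 0 = 2*T**2)
89904/m(O(-4)) = 89904/((295/((2*(-4)**2)))) = 89904/((295/((2*16)))) = 89904/((295/32)) = 89904/((295*(1/32))) = 89904/(295/32) = 89904*(32/295) = 2876928/295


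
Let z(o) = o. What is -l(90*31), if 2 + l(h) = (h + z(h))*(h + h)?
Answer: -31136398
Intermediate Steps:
l(h) = -2 + 4*h² (l(h) = -2 + (h + h)*(h + h) = -2 + (2*h)*(2*h) = -2 + 4*h²)
-l(90*31) = -(-2 + 4*(90*31)²) = -(-2 + 4*2790²) = -(-2 + 4*7784100) = -(-2 + 31136400) = -1*31136398 = -31136398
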